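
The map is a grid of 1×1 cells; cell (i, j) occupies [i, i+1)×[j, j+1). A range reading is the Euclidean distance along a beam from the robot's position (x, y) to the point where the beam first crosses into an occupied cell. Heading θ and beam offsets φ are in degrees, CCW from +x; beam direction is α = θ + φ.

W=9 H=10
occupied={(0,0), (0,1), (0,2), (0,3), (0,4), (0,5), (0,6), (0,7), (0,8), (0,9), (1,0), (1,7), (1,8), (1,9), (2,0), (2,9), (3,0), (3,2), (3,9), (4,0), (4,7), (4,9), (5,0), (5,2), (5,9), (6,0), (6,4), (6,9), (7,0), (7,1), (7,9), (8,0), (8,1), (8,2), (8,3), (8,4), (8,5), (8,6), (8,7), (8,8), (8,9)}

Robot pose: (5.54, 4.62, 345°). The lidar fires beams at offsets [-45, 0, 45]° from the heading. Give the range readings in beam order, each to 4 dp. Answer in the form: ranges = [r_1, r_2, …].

beam 1: φ=-45°, α=300°
  cosα=0.5000 sinα=-0.8660 | (5,4) | tMaxX 0.9200 tMaxY 0.7159 | tΔX 2.0000 tΔY 1.1547
    t=0.7159 [y] (5,3)
    t=0.9200 [x] (6,3)
    t=1.8706 [y] (6,2)
    t=2.9200 [x] (7,2)
    t=3.0253 [y] (7,1) — stop
  → r_1 = 3.0253
beam 2: φ=0°, α=345°
  cosα=0.9659 sinα=-0.2588 | (5,4) | tMaxX 0.4762 tMaxY 2.3955 | tΔX 1.0353 tΔY 3.8637
    t=0.4762 [x] (6,4) — stop
  → r_2 = 0.4762
beam 3: φ=45°, α=30°
  cosα=0.8660 sinα=0.5000 | (5,4) | tMaxX 0.5312 tMaxY 0.7600 | tΔX 1.1547 tΔY 2.0000
    t=0.5312 [x] (6,4) — stop
  → r_3 = 0.5312

ranges = [3.0253, 0.4762, 0.5312]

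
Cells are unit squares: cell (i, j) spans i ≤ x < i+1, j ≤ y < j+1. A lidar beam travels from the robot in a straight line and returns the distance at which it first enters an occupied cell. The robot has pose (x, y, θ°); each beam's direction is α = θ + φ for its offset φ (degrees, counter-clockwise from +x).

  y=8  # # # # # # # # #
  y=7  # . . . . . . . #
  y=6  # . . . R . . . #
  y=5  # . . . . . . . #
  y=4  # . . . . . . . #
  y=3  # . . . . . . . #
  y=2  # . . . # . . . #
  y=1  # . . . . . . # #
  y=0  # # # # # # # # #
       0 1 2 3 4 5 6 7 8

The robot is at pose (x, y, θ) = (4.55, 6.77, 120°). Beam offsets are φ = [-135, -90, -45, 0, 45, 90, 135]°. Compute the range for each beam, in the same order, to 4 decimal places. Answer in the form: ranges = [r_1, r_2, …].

ranges = [3.5717, 2.4600, 1.2734, 1.4203, 3.6752, 4.0992, 5.9735]

beam 1: φ=-135°, α=345°
  d=(0.9659,-0.2588)  start (4,6)  tX=0.4659 tY=2.9751  stride 1/|dx|=1.0353 1/|dy|=3.8637
    cross x-line → (5,6), t=0.4659
    cross x-line → (6,6), t=1.5012
    cross x-line → (7,6), t=2.5364
    cross y-line → (7,5), t=2.9751
    cross x-line → (8,5), t=3.5717 (wall)
  → r_1 = 3.5717
beam 2: φ=-90°, α=30°
  d=(0.8660,0.5000)  start (4,6)  tX=0.5196 tY=0.4600  stride 1/|dx|=1.1547 1/|dy|=2.0000
    cross y-line → (4,7), t=0.4600
    cross x-line → (5,7), t=0.5196
    cross x-line → (6,7), t=1.6743
    cross y-line → (6,8), t=2.4600 (wall)
  → r_2 = 2.4600
beam 3: φ=-45°, α=75°
  d=(0.2588,0.9659)  start (4,6)  tX=1.7387 tY=0.2381  stride 1/|dx|=3.8637 1/|dy|=1.0353
    cross y-line → (4,7), t=0.2381
    cross y-line → (4,8), t=1.2734 (wall)
  → r_3 = 1.2734
beam 4: φ=0°, α=120°
  d=(-0.5000,0.8660)  start (4,6)  tX=1.1000 tY=0.2656  stride 1/|dx|=2.0000 1/|dy|=1.1547
    cross y-line → (4,7), t=0.2656
    cross x-line → (3,7), t=1.1000
    cross y-line → (3,8), t=1.4203 (wall)
  → r_4 = 1.4203
beam 5: φ=45°, α=165°
  d=(-0.9659,0.2588)  start (4,6)  tX=0.5694 tY=0.8887  stride 1/|dx|=1.0353 1/|dy|=3.8637
    cross x-line → (3,6), t=0.5694
    cross y-line → (3,7), t=0.8887
    cross x-line → (2,7), t=1.6047
    cross x-line → (1,7), t=2.6400
    cross x-line → (0,7), t=3.6752 (wall)
  → r_5 = 3.6752
beam 6: φ=90°, α=210°
  d=(-0.8660,-0.5000)  start (4,6)  tX=0.6351 tY=1.5400  stride 1/|dx|=1.1547 1/|dy|=2.0000
    cross x-line → (3,6), t=0.6351
    cross y-line → (3,5), t=1.5400
    cross x-line → (2,5), t=1.7898
    cross x-line → (1,5), t=2.9445
    cross y-line → (1,4), t=3.5400
    cross x-line → (0,4), t=4.0992 (wall)
  → r_6 = 4.0992
beam 7: φ=135°, α=255°
  d=(-0.2588,-0.9659)  start (4,6)  tX=2.1250 tY=0.7972  stride 1/|dx|=3.8637 1/|dy|=1.0353
    cross y-line → (4,5), t=0.7972
    cross y-line → (4,4), t=1.8324
    cross x-line → (3,4), t=2.1250
    cross y-line → (3,3), t=2.8677
    cross y-line → (3,2), t=3.9030
    cross y-line → (3,1), t=4.9383
    cross y-line → (3,0), t=5.9735 (wall)
  → r_7 = 5.9735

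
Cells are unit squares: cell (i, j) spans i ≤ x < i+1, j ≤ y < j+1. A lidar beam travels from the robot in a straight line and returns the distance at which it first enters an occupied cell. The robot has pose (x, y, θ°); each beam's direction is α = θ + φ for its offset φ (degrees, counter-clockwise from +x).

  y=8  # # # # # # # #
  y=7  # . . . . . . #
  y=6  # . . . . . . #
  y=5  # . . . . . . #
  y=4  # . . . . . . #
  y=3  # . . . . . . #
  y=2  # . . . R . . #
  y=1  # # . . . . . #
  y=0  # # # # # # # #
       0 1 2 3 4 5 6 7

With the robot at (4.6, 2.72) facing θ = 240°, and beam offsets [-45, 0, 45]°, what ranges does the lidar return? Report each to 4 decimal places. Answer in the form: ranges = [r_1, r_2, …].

beam 1: φ=-45°, α=195°
  cosα=-0.9659 sinα=-0.2588 | (4,2) | tMaxX 0.6212 tMaxY 2.7819 | tΔX 1.0353 tΔY 3.8637
    t=0.6212 [x] (3,2)
    t=1.6564 [x] (2,2)
    t=2.6917 [x] (1,2)
    t=2.7819 [y] (1,1) — stop
  → r_1 = 2.7819
beam 2: φ=0°, α=240°
  cosα=-0.5000 sinα=-0.8660 | (4,2) | tMaxX 1.2000 tMaxY 0.8314 | tΔX 2.0000 tΔY 1.1547
    t=0.8314 [y] (4,1)
    t=1.2000 [x] (3,1)
    t=1.9861 [y] (3,0) — stop
  → r_2 = 1.9861
beam 3: φ=45°, α=285°
  cosα=0.2588 sinα=-0.9659 | (4,2) | tMaxX 1.5455 tMaxY 0.7454 | tΔX 3.8637 tΔY 1.0353
    t=0.7454 [y] (4,1)
    t=1.5455 [x] (5,1)
    t=1.7807 [y] (5,0) — stop
  → r_3 = 1.7807

ranges = [2.7819, 1.9861, 1.7807]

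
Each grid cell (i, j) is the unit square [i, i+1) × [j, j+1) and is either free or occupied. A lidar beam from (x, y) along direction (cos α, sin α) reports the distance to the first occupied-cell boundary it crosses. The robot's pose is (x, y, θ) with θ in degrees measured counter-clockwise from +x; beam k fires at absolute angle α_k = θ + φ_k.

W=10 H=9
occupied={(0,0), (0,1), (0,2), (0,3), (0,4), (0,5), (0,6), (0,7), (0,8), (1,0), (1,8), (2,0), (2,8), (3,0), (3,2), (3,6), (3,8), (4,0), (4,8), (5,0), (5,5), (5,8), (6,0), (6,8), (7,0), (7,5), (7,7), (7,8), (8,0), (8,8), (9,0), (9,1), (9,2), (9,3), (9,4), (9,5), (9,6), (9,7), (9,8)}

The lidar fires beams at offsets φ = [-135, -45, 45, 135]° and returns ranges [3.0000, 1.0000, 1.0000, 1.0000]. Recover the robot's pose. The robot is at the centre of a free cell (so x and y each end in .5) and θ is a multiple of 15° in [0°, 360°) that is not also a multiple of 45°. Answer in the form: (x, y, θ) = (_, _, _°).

The pose lattice has 51·16 = 816 candidates. Test each by forward raycasting.
  (1.5, 2.5, 285°): beam 1 = 0.5774 ≠ 3.0000 ✗
  (2.5, 1.5, 105°): beam 1 = 1.0000 ≠ 3.0000 ✗
  (5.5, 2.5, 285°): beam 1 = 5.1962 ≠ 3.0000 ✗
  (8.5, 3.5, 255°): beam 1 = 1.7321 ≠ 3.0000 ✗
  …
  (6.5, 6.5, 285°): r_1=3.0000, r_2=1.0000, r_3=1.0000, r_4=1.0000 — all match ✓
No second candidate reproduces the full scan.

(x, y, θ) = (6.5, 6.5, 285°)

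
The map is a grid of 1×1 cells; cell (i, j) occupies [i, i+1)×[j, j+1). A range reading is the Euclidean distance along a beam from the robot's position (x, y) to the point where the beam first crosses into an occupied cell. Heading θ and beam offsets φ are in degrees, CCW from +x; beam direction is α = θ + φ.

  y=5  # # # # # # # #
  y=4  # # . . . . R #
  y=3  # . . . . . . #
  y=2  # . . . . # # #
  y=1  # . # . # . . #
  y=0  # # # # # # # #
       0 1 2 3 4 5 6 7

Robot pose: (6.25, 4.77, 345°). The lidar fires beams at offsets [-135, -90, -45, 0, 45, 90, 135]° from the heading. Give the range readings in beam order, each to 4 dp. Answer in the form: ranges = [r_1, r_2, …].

beam 1: φ=-135°, α=210°
  cosα=-0.8660 sinα=-0.5000 | (6,4) | tMaxX 0.2887 tMaxY 1.5400 | tΔX 1.1547 tΔY 2.0000
    t=0.2887 [x] (5,4)
    t=1.4434 [x] (4,4)
    t=1.5400 [y] (4,3)
    t=2.5981 [x] (3,3)
    t=3.5400 [y] (3,2)
    t=3.7528 [x] (2,2)
    t=4.9075 [x] (1,2)
    t=5.5400 [y] (1,1)
    t=6.0622 [x] (0,1) — stop
  → r_1 = 6.0622
beam 2: φ=-90°, α=255°
  cosα=-0.2588 sinα=-0.9659 | (6,4) | tMaxX 0.9659 tMaxY 0.7972 | tΔX 3.8637 tΔY 1.0353
    t=0.7972 [y] (6,3)
    t=0.9659 [x] (5,3)
    t=1.8324 [y] (5,2) — stop
  → r_2 = 1.8324
beam 3: φ=-45°, α=300°
  cosα=0.5000 sinα=-0.8660 | (6,4) | tMaxX 1.5000 tMaxY 0.8891 | tΔX 2.0000 tΔY 1.1547
    t=0.8891 [y] (6,3)
    t=1.5000 [x] (7,3) — stop
  → r_3 = 1.5000
beam 4: φ=0°, α=345°
  cosα=0.9659 sinα=-0.2588 | (6,4) | tMaxX 0.7765 tMaxY 2.9751 | tΔX 1.0353 tΔY 3.8637
    t=0.7765 [x] (7,4) — stop
  → r_4 = 0.7765
beam 5: φ=45°, α=30°
  cosα=0.8660 sinα=0.5000 | (6,4) | tMaxX 0.8660 tMaxY 0.4600 | tΔX 1.1547 tΔY 2.0000
    t=0.4600 [y] (6,5) — stop
  → r_5 = 0.4600
beam 6: φ=90°, α=75°
  cosα=0.2588 sinα=0.9659 | (6,4) | tMaxX 2.8978 tMaxY 0.2381 | tΔX 3.8637 tΔY 1.0353
    t=0.2381 [y] (6,5) — stop
  → r_6 = 0.2381
beam 7: φ=135°, α=120°
  cosα=-0.5000 sinα=0.8660 | (6,4) | tMaxX 0.5000 tMaxY 0.2656 | tΔX 2.0000 tΔY 1.1547
    t=0.2656 [y] (6,5) — stop
  → r_7 = 0.2656

ranges = [6.0622, 1.8324, 1.5000, 0.7765, 0.4600, 0.2381, 0.2656]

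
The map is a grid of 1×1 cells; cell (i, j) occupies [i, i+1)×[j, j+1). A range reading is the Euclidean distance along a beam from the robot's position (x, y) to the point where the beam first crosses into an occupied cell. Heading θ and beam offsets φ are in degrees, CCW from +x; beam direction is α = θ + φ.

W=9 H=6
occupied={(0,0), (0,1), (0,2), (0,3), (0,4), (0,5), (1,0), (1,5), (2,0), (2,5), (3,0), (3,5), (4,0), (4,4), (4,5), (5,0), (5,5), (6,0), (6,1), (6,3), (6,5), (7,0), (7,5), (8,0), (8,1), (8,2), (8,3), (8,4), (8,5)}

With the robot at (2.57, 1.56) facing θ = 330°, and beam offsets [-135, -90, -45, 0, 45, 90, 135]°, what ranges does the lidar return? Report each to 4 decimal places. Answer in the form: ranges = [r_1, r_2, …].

ranges = [1.6254, 0.6466, 0.5798, 1.1200, 5.6215, 2.8600, 3.5614]

beam 1: φ=-135°, α=195°
  d=(-0.9659,-0.2588)  start (2,1)  tX=0.5901 tY=2.1637  stride 1/|dx|=1.0353 1/|dy|=3.8637
    cross x-line → (1,1), t=0.5901
    cross x-line → (0,1), t=1.6254 (wall)
  → r_1 = 1.6254
beam 2: φ=-90°, α=240°
  d=(-0.5000,-0.8660)  start (2,1)  tX=1.1400 tY=0.6466  stride 1/|dx|=2.0000 1/|dy|=1.1547
    cross y-line → (2,0), t=0.6466 (wall)
  → r_2 = 0.6466
beam 3: φ=-45°, α=285°
  d=(0.2588,-0.9659)  start (2,1)  tX=1.6614 tY=0.5798  stride 1/|dx|=3.8637 1/|dy|=1.0353
    cross y-line → (2,0), t=0.5798 (wall)
  → r_3 = 0.5798
beam 4: φ=0°, α=330°
  d=(0.8660,-0.5000)  start (2,1)  tX=0.4965 tY=1.1200  stride 1/|dx|=1.1547 1/|dy|=2.0000
    cross x-line → (3,1), t=0.4965
    cross y-line → (3,0), t=1.1200 (wall)
  → r_4 = 1.1200
beam 5: φ=45°, α=15°
  d=(0.9659,0.2588)  start (2,1)  tX=0.4452 tY=1.7000  stride 1/|dx|=1.0353 1/|dy|=3.8637
    cross x-line → (3,1), t=0.4452
    cross x-line → (4,1), t=1.4804
    cross y-line → (4,2), t=1.7000
    cross x-line → (5,2), t=2.5157
    cross x-line → (6,2), t=3.5510
    cross x-line → (7,2), t=4.5863
    cross y-line → (7,3), t=5.5637
    cross x-line → (8,3), t=5.6215 (wall)
  → r_5 = 5.6215
beam 6: φ=90°, α=60°
  d=(0.5000,0.8660)  start (2,1)  tX=0.8600 tY=0.5081  stride 1/|dx|=2.0000 1/|dy|=1.1547
    cross y-line → (2,2), t=0.5081
    cross x-line → (3,2), t=0.8600
    cross y-line → (3,3), t=1.6628
    cross y-line → (3,4), t=2.8175
    cross x-line → (4,4), t=2.8600 (wall)
  → r_6 = 2.8600
beam 7: φ=135°, α=105°
  d=(-0.2588,0.9659)  start (2,1)  tX=2.2023 tY=0.4555  stride 1/|dx|=3.8637 1/|dy|=1.0353
    cross y-line → (2,2), t=0.4555
    cross y-line → (2,3), t=1.4908
    cross x-line → (1,3), t=2.2023
    cross y-line → (1,4), t=2.5261
    cross y-line → (1,5), t=3.5614 (wall)
  → r_7 = 3.5614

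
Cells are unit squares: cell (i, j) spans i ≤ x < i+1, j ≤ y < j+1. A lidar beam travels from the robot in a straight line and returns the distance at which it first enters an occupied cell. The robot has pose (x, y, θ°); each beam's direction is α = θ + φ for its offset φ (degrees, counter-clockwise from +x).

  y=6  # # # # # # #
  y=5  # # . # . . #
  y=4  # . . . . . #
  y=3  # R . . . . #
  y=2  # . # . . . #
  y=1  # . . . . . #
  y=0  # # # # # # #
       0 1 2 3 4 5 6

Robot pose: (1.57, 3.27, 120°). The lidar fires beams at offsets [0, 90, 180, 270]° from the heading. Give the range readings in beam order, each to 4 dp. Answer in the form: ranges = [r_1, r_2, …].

ranges = [1.1400, 0.6582, 0.8600, 5.1153]

beam 1: φ=0°, α=120°
  d=(-0.5000,0.8660)  start (1,3)  tX=1.1400 tY=0.8429  stride 1/|dx|=2.0000 1/|dy|=1.1547
    cross y-line → (1,4), t=0.8429
    cross x-line → (0,4), t=1.1400 (wall)
  → r_1 = 1.1400
beam 2: φ=90°, α=210°
  d=(-0.8660,-0.5000)  start (1,3)  tX=0.6582 tY=0.5400  stride 1/|dx|=1.1547 1/|dy|=2.0000
    cross y-line → (1,2), t=0.5400
    cross x-line → (0,2), t=0.6582 (wall)
  → r_2 = 0.6582
beam 3: φ=180°, α=300°
  d=(0.5000,-0.8660)  start (1,3)  tX=0.8600 tY=0.3118  stride 1/|dx|=2.0000 1/|dy|=1.1547
    cross y-line → (1,2), t=0.3118
    cross x-line → (2,2), t=0.8600 (wall)
  → r_3 = 0.8600
beam 4: φ=270°, α=30°
  d=(0.8660,0.5000)  start (1,3)  tX=0.4965 tY=1.4600  stride 1/|dx|=1.1547 1/|dy|=2.0000
    cross x-line → (2,3), t=0.4965
    cross y-line → (2,4), t=1.4600
    cross x-line → (3,4), t=1.6512
    cross x-line → (4,4), t=2.8059
    cross y-line → (4,5), t=3.4600
    cross x-line → (5,5), t=3.9606
    cross x-line → (6,5), t=5.1153 (wall)
  → r_4 = 5.1153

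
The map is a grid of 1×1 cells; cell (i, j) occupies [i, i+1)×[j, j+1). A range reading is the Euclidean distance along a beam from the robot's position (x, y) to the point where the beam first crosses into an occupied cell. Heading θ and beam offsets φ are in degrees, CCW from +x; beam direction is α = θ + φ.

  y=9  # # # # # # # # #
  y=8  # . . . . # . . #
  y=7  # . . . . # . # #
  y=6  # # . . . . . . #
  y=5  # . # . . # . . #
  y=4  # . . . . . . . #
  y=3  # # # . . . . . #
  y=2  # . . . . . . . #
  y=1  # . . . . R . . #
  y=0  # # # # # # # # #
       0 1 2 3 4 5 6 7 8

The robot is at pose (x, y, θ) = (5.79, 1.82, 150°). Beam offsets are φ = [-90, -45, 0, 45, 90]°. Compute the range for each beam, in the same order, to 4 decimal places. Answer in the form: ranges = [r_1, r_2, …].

beam 1: φ=-90°, α=60°
  direction (0.5000, 0.8660); cell (5,1); t to first gridline: x 0.4200, y 0.2078 (then +2.0000 / +1.1547)
    (5,2) via y @ 0.2078
    (6,2) via x @ 0.4200
    (6,3) via y @ 1.3625
    (7,3) via x @ 2.4200
    (7,4) via y @ 2.5172
    (7,5) via y @ 3.6719
    (8,5) via x @ 4.4200  # hit
  → r_1 = 4.4200
beam 2: φ=-45°, α=105°
  direction (-0.2588, 0.9659); cell (5,1); t to first gridline: x 3.0523, y 0.1863 (then +3.8637 / +1.0353)
    (5,2) via y @ 0.1863
    (5,3) via y @ 1.2216
    (5,4) via y @ 2.2569
    (4,4) via x @ 3.0523
    (4,5) via y @ 3.2922
    (4,6) via y @ 4.3275
    (4,7) via y @ 5.3627
    (4,8) via y @ 6.3980
    (3,8) via x @ 6.9160
    (3,9) via y @ 7.4333  # hit
  → r_2 = 7.4333
beam 3: φ=0°, α=150°
  direction (-0.8660, 0.5000); cell (5,1); t to first gridline: x 0.9122, y 0.3600 (then +1.1547 / +2.0000)
    (5,2) via y @ 0.3600
    (4,2) via x @ 0.9122
    (3,2) via x @ 2.0669
    (3,3) via y @ 2.3600
    (2,3) via x @ 3.2216  # hit
  → r_3 = 3.2216
beam 4: φ=45°, α=195°
  direction (-0.9659, -0.2588); cell (5,1); t to first gridline: x 0.8179, y 3.1682 (then +1.0353 / +3.8637)
    (4,1) via x @ 0.8179
    (3,1) via x @ 1.8531
    (2,1) via x @ 2.8884
    (2,0) via y @ 3.1682  # hit
  → r_4 = 3.1682
beam 5: φ=90°, α=240°
  direction (-0.5000, -0.8660); cell (5,1); t to first gridline: x 1.5800, y 0.9469 (then +2.0000 / +1.1547)
    (5,0) via y @ 0.9469  # hit
  → r_5 = 0.9469

ranges = [4.4200, 7.4333, 3.2216, 3.1682, 0.9469]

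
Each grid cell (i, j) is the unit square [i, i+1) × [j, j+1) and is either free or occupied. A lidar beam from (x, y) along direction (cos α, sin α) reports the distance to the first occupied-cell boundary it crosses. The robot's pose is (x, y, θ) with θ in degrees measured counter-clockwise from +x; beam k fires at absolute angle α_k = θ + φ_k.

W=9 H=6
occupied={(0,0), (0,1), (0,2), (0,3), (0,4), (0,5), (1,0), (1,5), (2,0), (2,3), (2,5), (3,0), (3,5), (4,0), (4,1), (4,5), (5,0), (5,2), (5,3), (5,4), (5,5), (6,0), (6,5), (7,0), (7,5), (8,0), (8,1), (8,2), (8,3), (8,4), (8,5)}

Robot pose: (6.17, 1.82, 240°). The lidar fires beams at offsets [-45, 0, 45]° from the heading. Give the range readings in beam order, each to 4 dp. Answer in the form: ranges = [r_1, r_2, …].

beam 1: φ=-45°, α=195°
  d=(-0.9659,-0.2588)  start (6,1)  tX=0.1760 tY=3.1682  stride 1/|dx|=1.0353 1/|dy|=3.8637
    cross x-line → (5,1), t=0.1760
    cross x-line → (4,1), t=1.2113 (wall)
  → r_1 = 1.2113
beam 2: φ=0°, α=240°
  d=(-0.5000,-0.8660)  start (6,1)  tX=0.3400 tY=0.9469  stride 1/|dx|=2.0000 1/|dy|=1.1547
    cross x-line → (5,1), t=0.3400
    cross y-line → (5,0), t=0.9469 (wall)
  → r_2 = 0.9469
beam 3: φ=45°, α=285°
  d=(0.2588,-0.9659)  start (6,1)  tX=3.2069 tY=0.8489  stride 1/|dx|=3.8637 1/|dy|=1.0353
    cross y-line → (6,0), t=0.8489 (wall)
  → r_3 = 0.8489

ranges = [1.2113, 0.9469, 0.8489]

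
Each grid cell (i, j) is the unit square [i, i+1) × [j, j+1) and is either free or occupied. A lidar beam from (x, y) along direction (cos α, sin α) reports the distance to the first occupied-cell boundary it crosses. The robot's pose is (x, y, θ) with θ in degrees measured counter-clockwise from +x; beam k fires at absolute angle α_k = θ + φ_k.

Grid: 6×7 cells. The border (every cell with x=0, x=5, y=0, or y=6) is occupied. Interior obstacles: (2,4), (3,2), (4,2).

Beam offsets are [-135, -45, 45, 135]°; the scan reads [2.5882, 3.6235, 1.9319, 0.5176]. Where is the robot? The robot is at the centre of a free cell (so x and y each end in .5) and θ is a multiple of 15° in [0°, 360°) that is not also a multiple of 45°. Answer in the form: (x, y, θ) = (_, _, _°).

(x, y, θ) = (1.5, 3.5, 60°)

The pose lattice has 17·16 = 272 candidates. Test each by forward raycasting.
  (1.5, 2.5, 60°): beam 1 = 1.5529 ≠ 2.5882 ✗
  (2.5, 3.5, 30°): beam 2 = 1.9319 ≠ 3.6235 ✗
  (1.5, 1.5, 195°): beam 1 = 2.8868 ≠ 2.5882 ✗
  (4.5, 4.5, 330°): beam 1 = 1.5529 ≠ 2.5882 ✗
  …
  (1.5, 3.5, 60°): r_1=2.5882, r_2=3.6235, r_3=1.9319, r_4=0.5176 — all match ✓
No second candidate reproduces the full scan.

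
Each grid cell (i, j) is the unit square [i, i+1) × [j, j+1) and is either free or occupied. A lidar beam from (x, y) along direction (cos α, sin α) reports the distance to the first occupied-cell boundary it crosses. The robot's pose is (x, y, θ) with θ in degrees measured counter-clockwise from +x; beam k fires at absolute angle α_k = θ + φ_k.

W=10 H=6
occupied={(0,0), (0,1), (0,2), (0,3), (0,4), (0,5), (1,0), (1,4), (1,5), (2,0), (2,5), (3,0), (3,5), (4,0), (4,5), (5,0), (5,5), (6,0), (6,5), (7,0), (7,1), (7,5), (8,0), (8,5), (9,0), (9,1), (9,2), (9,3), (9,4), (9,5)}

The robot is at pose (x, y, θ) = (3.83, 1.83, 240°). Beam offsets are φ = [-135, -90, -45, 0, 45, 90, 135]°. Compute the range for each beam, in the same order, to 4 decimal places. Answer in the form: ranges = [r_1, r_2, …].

ranges = [3.2818, 3.2678, 2.9298, 0.9584, 0.8593, 1.6600, 5.3524]

beam 1: φ=-135°, α=105°
  d=(-0.2588,0.9659)  start (3,1)  tX=3.2069 tY=0.1760  stride 1/|dx|=3.8637 1/|dy|=1.0353
    cross y-line → (3,2), t=0.1760
    cross y-line → (3,3), t=1.2113
    cross y-line → (3,4), t=2.2465
    cross x-line → (2,4), t=3.2069
    cross y-line → (2,5), t=3.2818 (wall)
  → r_1 = 3.2818
beam 2: φ=-90°, α=150°
  d=(-0.8660,0.5000)  start (3,1)  tX=0.9584 tY=0.3400  stride 1/|dx|=1.1547 1/|dy|=2.0000
    cross y-line → (3,2), t=0.3400
    cross x-line → (2,2), t=0.9584
    cross x-line → (1,2), t=2.1131
    cross y-line → (1,3), t=2.3400
    cross x-line → (0,3), t=3.2678 (wall)
  → r_2 = 3.2678
beam 3: φ=-45°, α=195°
  d=(-0.9659,-0.2588)  start (3,1)  tX=0.8593 tY=3.2069  stride 1/|dx|=1.0353 1/|dy|=3.8637
    cross x-line → (2,1), t=0.8593
    cross x-line → (1,1), t=1.8946
    cross x-line → (0,1), t=2.9298 (wall)
  → r_3 = 2.9298
beam 4: φ=0°, α=240°
  d=(-0.5000,-0.8660)  start (3,1)  tX=1.6600 tY=0.9584  stride 1/|dx|=2.0000 1/|dy|=1.1547
    cross y-line → (3,0), t=0.9584 (wall)
  → r_4 = 0.9584
beam 5: φ=45°, α=285°
  d=(0.2588,-0.9659)  start (3,1)  tX=0.6568 tY=0.8593  stride 1/|dx|=3.8637 1/|dy|=1.0353
    cross x-line → (4,1), t=0.6568
    cross y-line → (4,0), t=0.8593 (wall)
  → r_5 = 0.8593
beam 6: φ=90°, α=330°
  d=(0.8660,-0.5000)  start (3,1)  tX=0.1963 tY=1.6600  stride 1/|dx|=1.1547 1/|dy|=2.0000
    cross x-line → (4,1), t=0.1963
    cross x-line → (5,1), t=1.3510
    cross y-line → (5,0), t=1.6600 (wall)
  → r_6 = 1.6600
beam 7: φ=135°, α=15°
  d=(0.9659,0.2588)  start (3,1)  tX=0.1760 tY=0.6568  stride 1/|dx|=1.0353 1/|dy|=3.8637
    cross x-line → (4,1), t=0.1760
    cross y-line → (4,2), t=0.6568
    cross x-line → (5,2), t=1.2113
    cross x-line → (6,2), t=2.2465
    cross x-line → (7,2), t=3.2818
    cross x-line → (8,2), t=4.3171
    cross y-line → (8,3), t=4.5205
    cross x-line → (9,3), t=5.3524 (wall)
  → r_7 = 5.3524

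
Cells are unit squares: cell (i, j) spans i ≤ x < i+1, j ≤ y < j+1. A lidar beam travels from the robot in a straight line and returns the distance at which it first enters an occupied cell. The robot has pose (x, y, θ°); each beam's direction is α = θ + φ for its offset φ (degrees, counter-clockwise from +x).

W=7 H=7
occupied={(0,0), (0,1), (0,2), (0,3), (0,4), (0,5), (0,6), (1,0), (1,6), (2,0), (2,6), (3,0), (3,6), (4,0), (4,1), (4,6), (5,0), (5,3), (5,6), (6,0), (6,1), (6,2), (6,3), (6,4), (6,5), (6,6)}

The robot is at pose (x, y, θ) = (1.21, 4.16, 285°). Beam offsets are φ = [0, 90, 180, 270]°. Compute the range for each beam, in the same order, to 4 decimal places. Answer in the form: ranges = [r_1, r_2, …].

ranges = [3.2715, 4.9590, 0.8114, 0.2174]

beam 1: φ=0°, α=285°
  cosα=0.2588 sinα=-0.9659 | (1,4) | tMaxX 3.0523 tMaxY 0.1656 | tΔX 3.8637 tΔY 1.0353
    t=0.1656 [y] (1,3)
    t=1.2009 [y] (1,2)
    t=2.2362 [y] (1,1)
    t=3.0523 [x] (2,1)
    t=3.2715 [y] (2,0) — stop
  → r_1 = 3.2715
beam 2: φ=90°, α=15°
  cosα=0.9659 sinα=0.2588 | (1,4) | tMaxX 0.8179 tMaxY 3.2455 | tΔX 1.0353 tΔY 3.8637
    t=0.8179 [x] (2,4)
    t=1.8531 [x] (3,4)
    t=2.8884 [x] (4,4)
    t=3.2455 [y] (4,5)
    t=3.9237 [x] (5,5)
    t=4.9590 [x] (6,5) — stop
  → r_2 = 4.9590
beam 3: φ=180°, α=105°
  cosα=-0.2588 sinα=0.9659 | (1,4) | tMaxX 0.8114 tMaxY 0.8696 | tΔX 3.8637 tΔY 1.0353
    t=0.8114 [x] (0,4) — stop
  → r_3 = 0.8114
beam 4: φ=270°, α=195°
  cosα=-0.9659 sinα=-0.2588 | (1,4) | tMaxX 0.2174 tMaxY 0.6182 | tΔX 1.0353 tΔY 3.8637
    t=0.2174 [x] (0,4) — stop
  → r_4 = 0.2174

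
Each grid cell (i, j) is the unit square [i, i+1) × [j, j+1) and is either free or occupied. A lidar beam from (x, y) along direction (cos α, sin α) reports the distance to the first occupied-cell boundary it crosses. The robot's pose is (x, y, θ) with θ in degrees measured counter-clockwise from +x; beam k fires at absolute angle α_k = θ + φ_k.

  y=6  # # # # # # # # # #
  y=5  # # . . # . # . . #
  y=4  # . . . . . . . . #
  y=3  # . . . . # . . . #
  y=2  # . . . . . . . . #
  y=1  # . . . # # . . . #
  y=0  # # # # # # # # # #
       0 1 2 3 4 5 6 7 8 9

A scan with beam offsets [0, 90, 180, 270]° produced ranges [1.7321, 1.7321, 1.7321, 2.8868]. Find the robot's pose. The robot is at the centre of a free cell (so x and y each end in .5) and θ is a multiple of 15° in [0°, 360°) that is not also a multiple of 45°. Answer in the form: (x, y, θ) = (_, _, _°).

The pose lattice has 34·16 = 544 candidates. Test each by forward raycasting.
  (5.5, 5.5, 60°): beam 1 = 0.5774 ≠ 1.7321 ✗
  (8.5, 5.5, 285°): beam 1 = 1.9319 ≠ 1.7321 ✗
  (6.5, 4.5, 330°): beam 1 = 2.8868 ≠ 1.7321 ✗
  (3.5, 2.5, 240°): beam 2 = 1.0000 ≠ 1.7321 ✗
  (3.5, 1.5, 105°): beam 1 = 4.6587 ≠ 1.7321 ✗
  …
  (7.5, 2.5, 210°): r_1=1.7321, r_2=1.7321, r_3=1.7321, r_4=2.8868 — all match ✓
Only this pose fits every beam.

(x, y, θ) = (7.5, 2.5, 210°)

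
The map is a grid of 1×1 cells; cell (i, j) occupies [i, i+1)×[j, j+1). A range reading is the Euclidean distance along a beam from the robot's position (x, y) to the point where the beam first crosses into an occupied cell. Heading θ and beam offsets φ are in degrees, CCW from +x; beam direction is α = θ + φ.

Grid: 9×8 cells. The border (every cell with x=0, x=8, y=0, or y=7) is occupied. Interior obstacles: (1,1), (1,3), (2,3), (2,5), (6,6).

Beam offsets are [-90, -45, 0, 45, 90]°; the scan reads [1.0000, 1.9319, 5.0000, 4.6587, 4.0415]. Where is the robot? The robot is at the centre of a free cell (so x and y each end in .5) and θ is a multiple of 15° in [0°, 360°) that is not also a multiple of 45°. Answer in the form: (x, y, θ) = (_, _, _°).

The pose lattice has 37·16 = 592 candidates. Test each by forward raycasting.
  (6.5, 1.5, 195°): beam 1 = 5.6940 ≠ 1.0000 ✗
  (3.5, 6.5, 345°): beam 1 = 2.5882 ≠ 1.0000 ✗
  (6.5, 5.5, 240°): beam 1 = 3.0000 ≠ 1.0000 ✗
  (4.5, 4.5, 165°): beam 1 = 2.5882 ≠ 1.0000 ✗
  …
  (7.5, 4.5, 150°): r_1=1.0000, r_2=1.9319, r_3=5.0000, r_4=4.6587, r_5=4.0415 — all match ✓
No second candidate reproduces the full scan.

(x, y, θ) = (7.5, 4.5, 150°)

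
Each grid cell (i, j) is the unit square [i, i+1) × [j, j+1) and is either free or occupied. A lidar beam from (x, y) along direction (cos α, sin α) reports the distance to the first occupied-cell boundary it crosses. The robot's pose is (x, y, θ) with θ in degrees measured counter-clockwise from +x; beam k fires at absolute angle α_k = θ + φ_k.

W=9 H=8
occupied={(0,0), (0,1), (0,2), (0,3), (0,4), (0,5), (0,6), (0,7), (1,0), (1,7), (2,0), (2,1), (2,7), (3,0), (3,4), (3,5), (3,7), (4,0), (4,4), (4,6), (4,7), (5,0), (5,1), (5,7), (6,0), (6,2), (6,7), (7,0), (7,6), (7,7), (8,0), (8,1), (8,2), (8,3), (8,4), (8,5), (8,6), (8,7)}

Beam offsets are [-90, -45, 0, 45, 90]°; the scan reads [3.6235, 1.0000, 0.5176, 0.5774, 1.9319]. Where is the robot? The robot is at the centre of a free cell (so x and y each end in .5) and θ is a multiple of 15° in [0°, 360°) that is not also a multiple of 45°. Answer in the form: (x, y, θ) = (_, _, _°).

Enumerate (i+0.5, j+0.5, θ) over the 34 free cells and 16 admissible headings. For each, cast all 5 beams and compare to the given ranges.
  (4.5, 3.5, 120°): beam 1 = 4.0415 ≠ 3.6235 ✗
  (1.5, 2.5, 195°): beam 1 = 1.9319 ≠ 3.6235 ✗
  (3.5, 6.5, 300°): beam 1 = 2.8868 ≠ 3.6235 ✗
  (4.5, 3.5, 210°): beam 1 = 0.5774 ≠ 3.6235 ✗
  (2.5, 4.5, 240°): beam 1 = 1.7321 ≠ 3.6235 ✗
  …
  (1.5, 3.5, 165°): r_1=3.6235, r_2=1.0000, r_3=0.5176, r_4=0.5774, r_5=1.9319 — all match ✓
Only this pose fits every beam.

(x, y, θ) = (1.5, 3.5, 165°)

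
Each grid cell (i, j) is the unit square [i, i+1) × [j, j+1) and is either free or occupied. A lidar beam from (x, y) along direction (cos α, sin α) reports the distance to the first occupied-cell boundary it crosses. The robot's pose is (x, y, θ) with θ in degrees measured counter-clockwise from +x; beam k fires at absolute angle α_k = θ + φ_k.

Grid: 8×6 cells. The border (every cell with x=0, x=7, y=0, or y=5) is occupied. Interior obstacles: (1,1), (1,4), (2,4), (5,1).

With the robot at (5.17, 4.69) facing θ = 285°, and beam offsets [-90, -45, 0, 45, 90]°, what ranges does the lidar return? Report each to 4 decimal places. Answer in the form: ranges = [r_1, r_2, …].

ranges = [2.2465, 4.2608, 2.7849, 2.1131, 1.1977]

beam 1: φ=-90°, α=195°
  dir = (cos 195°, sin 195°) = (-0.9659, -0.2588); from cell (5,4)
  next x-line at t=0.1760, next y-line at t=2.6660; Δt_x=1.0353, Δt_y=3.8637
    x: enter (4,4) at t=0.1760
    x: enter (3,4) at t=1.2113
    x: enter (2,4) at t=2.2465 ← occupied
  → r_1 = 2.2465
beam 2: φ=-45°, α=240°
  dir = (cos 240°, sin 240°) = (-0.5000, -0.8660); from cell (5,4)
  next x-line at t=0.3400, next y-line at t=0.7967; Δt_x=2.0000, Δt_y=1.1547
    x: enter (4,4) at t=0.3400
    y: enter (4,3) at t=0.7967
    y: enter (4,2) at t=1.9514
    x: enter (3,2) at t=2.3400
    y: enter (3,1) at t=3.1061
    y: enter (3,0) at t=4.2608 ← occupied
  → r_2 = 4.2608
beam 3: φ=0°, α=285°
  dir = (cos 285°, sin 285°) = (0.2588, -0.9659); from cell (5,4)
  next x-line at t=3.2069, next y-line at t=0.7143; Δt_x=3.8637, Δt_y=1.0353
    y: enter (5,3) at t=0.7143
    y: enter (5,2) at t=1.7496
    y: enter (5,1) at t=2.7849 ← occupied
  → r_3 = 2.7849
beam 4: φ=45°, α=330°
  dir = (cos 330°, sin 330°) = (0.8660, -0.5000); from cell (5,4)
  next x-line at t=0.9584, next y-line at t=1.3800; Δt_x=1.1547, Δt_y=2.0000
    x: enter (6,4) at t=0.9584
    y: enter (6,3) at t=1.3800
    x: enter (7,3) at t=2.1131 ← occupied
  → r_4 = 2.1131
beam 5: φ=90°, α=15°
  dir = (cos 15°, sin 15°) = (0.9659, 0.2588); from cell (5,4)
  next x-line at t=0.8593, next y-line at t=1.1977; Δt_x=1.0353, Δt_y=3.8637
    x: enter (6,4) at t=0.8593
    y: enter (6,5) at t=1.1977 ← occupied
  → r_5 = 1.1977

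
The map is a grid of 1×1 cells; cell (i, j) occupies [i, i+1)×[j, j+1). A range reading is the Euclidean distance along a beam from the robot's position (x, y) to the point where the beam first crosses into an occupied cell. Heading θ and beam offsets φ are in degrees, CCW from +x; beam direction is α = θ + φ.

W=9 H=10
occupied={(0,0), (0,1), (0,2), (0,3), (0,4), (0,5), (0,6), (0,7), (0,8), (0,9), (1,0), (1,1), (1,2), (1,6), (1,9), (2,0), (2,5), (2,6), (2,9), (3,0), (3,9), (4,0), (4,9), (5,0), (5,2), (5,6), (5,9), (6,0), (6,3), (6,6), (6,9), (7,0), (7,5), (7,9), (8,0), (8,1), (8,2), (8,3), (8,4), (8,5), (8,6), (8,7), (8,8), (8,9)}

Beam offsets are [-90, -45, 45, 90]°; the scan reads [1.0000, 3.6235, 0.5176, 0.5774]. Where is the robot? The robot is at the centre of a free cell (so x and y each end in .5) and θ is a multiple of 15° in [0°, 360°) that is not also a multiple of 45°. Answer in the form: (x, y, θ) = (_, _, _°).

(x, y, θ) = (7.5, 4.5, 300°)

The pose lattice has 46·16 = 736 candidates. Test each by forward raycasting.
  (4.5, 8.5, 240°): beam 3 = 1.9319 ≠ 0.5176 ✗
  (7.5, 7.5, 285°): beam 1 = 1.9319 ≠ 1.0000 ✗
  (2.5, 8.5, 60°): beam 1 = 3.0000 ≠ 1.0000 ✗
  (6.5, 4.5, 345°): beam 1 = 0.5176 ≠ 1.0000 ✗
  (1.5, 7.5, 150°): beam 1 = 1.7321 ≠ 1.0000 ✗
  …
  (7.5, 4.5, 300°): r_1=1.0000, r_2=3.6235, r_3=0.5176, r_4=0.5774 — all match ✓
Only this pose fits every beam.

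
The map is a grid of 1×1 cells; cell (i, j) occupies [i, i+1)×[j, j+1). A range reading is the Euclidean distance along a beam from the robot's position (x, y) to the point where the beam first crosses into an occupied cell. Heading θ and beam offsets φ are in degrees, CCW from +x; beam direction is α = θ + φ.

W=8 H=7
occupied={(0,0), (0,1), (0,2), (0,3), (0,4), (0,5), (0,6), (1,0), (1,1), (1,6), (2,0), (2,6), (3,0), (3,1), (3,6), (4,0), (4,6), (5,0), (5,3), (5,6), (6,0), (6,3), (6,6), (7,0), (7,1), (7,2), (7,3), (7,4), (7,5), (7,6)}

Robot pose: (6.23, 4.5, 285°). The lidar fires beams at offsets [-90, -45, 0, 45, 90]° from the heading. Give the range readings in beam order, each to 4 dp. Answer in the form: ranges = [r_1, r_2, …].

ranges = [5.4145, 0.5774, 0.5176, 0.8891, 0.7972]

beam 1: φ=-90°, α=195°
  cosα=-0.9659 sinα=-0.2588 | (6,4) | tMaxX 0.2381 tMaxY 1.9319 | tΔX 1.0353 tΔY 3.8637
    t=0.2381 [x] (5,4)
    t=1.2734 [x] (4,4)
    t=1.9319 [y] (4,3)
    t=2.3087 [x] (3,3)
    t=3.3439 [x] (2,3)
    t=4.3792 [x] (1,3)
    t=5.4145 [x] (0,3) — stop
  → r_1 = 5.4145
beam 2: φ=-45°, α=240°
  cosα=-0.5000 sinα=-0.8660 | (6,4) | tMaxX 0.4600 tMaxY 0.5774 | tΔX 2.0000 tΔY 1.1547
    t=0.4600 [x] (5,4)
    t=0.5774 [y] (5,3) — stop
  → r_2 = 0.5774
beam 3: φ=0°, α=285°
  cosα=0.2588 sinα=-0.9659 | (6,4) | tMaxX 2.9751 tMaxY 0.5176 | tΔX 3.8637 tΔY 1.0353
    t=0.5176 [y] (6,3) — stop
  → r_3 = 0.5176
beam 4: φ=45°, α=330°
  cosα=0.8660 sinα=-0.5000 | (6,4) | tMaxX 0.8891 tMaxY 1.0000 | tΔX 1.1547 tΔY 2.0000
    t=0.8891 [x] (7,4) — stop
  → r_4 = 0.8891
beam 5: φ=90°, α=15°
  cosα=0.9659 sinα=0.2588 | (6,4) | tMaxX 0.7972 tMaxY 1.9319 | tΔX 1.0353 tΔY 3.8637
    t=0.7972 [x] (7,4) — stop
  → r_5 = 0.7972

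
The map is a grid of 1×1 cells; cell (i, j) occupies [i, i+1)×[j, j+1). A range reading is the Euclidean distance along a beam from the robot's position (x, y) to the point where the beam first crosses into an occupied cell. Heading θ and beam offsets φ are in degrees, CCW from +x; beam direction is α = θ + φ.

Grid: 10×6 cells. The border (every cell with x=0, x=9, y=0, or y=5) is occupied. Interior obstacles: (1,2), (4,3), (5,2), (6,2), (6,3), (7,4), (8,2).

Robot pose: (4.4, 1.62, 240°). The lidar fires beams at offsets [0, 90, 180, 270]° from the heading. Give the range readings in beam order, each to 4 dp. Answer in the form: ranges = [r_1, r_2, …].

beam 1: φ=0°, α=240°
  direction (-0.5000, -0.8660); cell (4,1); t to first gridline: x 0.8000, y 0.7159 (then +2.0000 / +1.1547)
    (4,0) via y @ 0.7159  # hit
  → r_1 = 0.7159
beam 2: φ=90°, α=330°
  direction (0.8660, -0.5000); cell (4,1); t to first gridline: x 0.6928, y 1.2400 (then +1.1547 / +2.0000)
    (5,1) via x @ 0.6928
    (5,0) via y @ 1.2400  # hit
  → r_2 = 1.2400
beam 3: φ=180°, α=60°
  direction (0.5000, 0.8660); cell (4,1); t to first gridline: x 1.2000, y 0.4388 (then +2.0000 / +1.1547)
    (4,2) via y @ 0.4388
    (5,2) via x @ 1.2000  # hit
  → r_3 = 1.2000
beam 4: φ=270°, α=150°
  direction (-0.8660, 0.5000); cell (4,1); t to first gridline: x 0.4619, y 0.7600 (then +1.1547 / +2.0000)
    (3,1) via x @ 0.4619
    (3,2) via y @ 0.7600
    (2,2) via x @ 1.6166
    (2,3) via y @ 2.7600
    (1,3) via x @ 2.7713
    (0,3) via x @ 3.9260  # hit
  → r_4 = 3.9260

ranges = [0.7159, 1.2400, 1.2000, 3.9260]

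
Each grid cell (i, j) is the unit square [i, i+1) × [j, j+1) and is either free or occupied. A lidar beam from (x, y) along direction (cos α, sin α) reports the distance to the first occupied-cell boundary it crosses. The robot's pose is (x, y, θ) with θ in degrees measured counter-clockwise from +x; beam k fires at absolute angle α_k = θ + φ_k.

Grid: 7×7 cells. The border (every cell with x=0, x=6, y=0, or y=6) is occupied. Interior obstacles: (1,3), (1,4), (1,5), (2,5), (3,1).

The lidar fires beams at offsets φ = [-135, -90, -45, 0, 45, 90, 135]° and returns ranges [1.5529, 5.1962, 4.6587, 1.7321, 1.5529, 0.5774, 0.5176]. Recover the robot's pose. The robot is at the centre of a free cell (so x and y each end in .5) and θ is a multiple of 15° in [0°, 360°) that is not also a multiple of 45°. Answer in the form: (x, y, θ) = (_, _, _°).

(x, y, θ) = (4.5, 5.5, 330°)

Candidates: 20 free-cell centres × 16 headings = 320 poses. Raycast each; keep the one whose scan matches to 4 dp.
  (1.5, 1.5, 210°): beam 2 = 1.0000 ≠ 5.1962 ✗
  (5.5, 5.5, 195°): beam 1 = 0.5774 ≠ 1.5529 ✗
  (4.5, 4.5, 150°): beam 2 = 1.7321 ≠ 5.1962 ✗
  (5.5, 1.5, 195°): beam 1 = 1.0000 ≠ 1.5529 ✗
  …
  (4.5, 5.5, 330°): r_1=1.5529, r_2=5.1962, r_3=4.6587, r_4=1.7321, r_5=1.5529, r_6=0.5774, r_7=0.5176 — all match ✓
No second candidate reproduces the full scan.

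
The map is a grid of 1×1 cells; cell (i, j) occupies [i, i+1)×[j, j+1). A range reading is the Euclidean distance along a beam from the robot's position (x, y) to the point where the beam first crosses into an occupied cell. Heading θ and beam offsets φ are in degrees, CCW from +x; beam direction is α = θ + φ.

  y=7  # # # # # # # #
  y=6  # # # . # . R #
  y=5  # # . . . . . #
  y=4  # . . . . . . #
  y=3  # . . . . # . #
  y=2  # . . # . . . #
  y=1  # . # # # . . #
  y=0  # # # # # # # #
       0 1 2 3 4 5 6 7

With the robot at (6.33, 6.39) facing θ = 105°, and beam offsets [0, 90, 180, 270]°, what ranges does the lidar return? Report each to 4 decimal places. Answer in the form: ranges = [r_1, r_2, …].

beam 1: φ=0°, α=105°
  dir = (cos 105°, sin 105°) = (-0.2588, 0.9659); from cell (6,6)
  next x-line at t=1.2750, next y-line at t=0.6315; Δt_x=3.8637, Δt_y=1.0353
    y: enter (6,7) at t=0.6315 ← occupied
  → r_1 = 0.6315
beam 2: φ=90°, α=195°
  dir = (cos 195°, sin 195°) = (-0.9659, -0.2588); from cell (6,6)
  next x-line at t=0.3416, next y-line at t=1.5068; Δt_x=1.0353, Δt_y=3.8637
    x: enter (5,6) at t=0.3416
    x: enter (4,6) at t=1.3769 ← occupied
  → r_2 = 1.3769
beam 3: φ=180°, α=285°
  dir = (cos 285°, sin 285°) = (0.2588, -0.9659); from cell (6,6)
  next x-line at t=2.5887, next y-line at t=0.4038; Δt_x=3.8637, Δt_y=1.0353
    y: enter (6,5) at t=0.4038
    y: enter (6,4) at t=1.4390
    y: enter (6,3) at t=2.4743
    x: enter (7,3) at t=2.5887 ← occupied
  → r_3 = 2.5887
beam 4: φ=270°, α=15°
  dir = (cos 15°, sin 15°) = (0.9659, 0.2588); from cell (6,6)
  next x-line at t=0.6936, next y-line at t=2.3569; Δt_x=1.0353, Δt_y=3.8637
    x: enter (7,6) at t=0.6936 ← occupied
  → r_4 = 0.6936

ranges = [0.6315, 1.3769, 2.5887, 0.6936]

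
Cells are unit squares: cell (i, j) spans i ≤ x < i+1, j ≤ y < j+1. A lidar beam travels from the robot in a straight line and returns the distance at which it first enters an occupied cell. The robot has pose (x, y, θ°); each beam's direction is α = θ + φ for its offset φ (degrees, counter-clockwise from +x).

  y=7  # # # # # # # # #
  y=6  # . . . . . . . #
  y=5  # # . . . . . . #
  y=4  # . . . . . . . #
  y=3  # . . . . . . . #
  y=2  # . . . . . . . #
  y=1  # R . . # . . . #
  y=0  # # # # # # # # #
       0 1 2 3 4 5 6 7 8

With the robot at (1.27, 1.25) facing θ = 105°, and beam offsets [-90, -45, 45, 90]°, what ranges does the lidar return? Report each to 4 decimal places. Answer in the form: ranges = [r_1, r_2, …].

beam 1: φ=-90°, α=15°
  direction (0.9659, 0.2588); cell (1,1); t to first gridline: x 0.7558, y 2.8978 (then +1.0353 / +3.8637)
    (2,1) via x @ 0.7558
    (3,1) via x @ 1.7910
    (4,1) via x @ 2.8263  # hit
  → r_1 = 2.8263
beam 2: φ=-45°, α=60°
  direction (0.5000, 0.8660); cell (1,1); t to first gridline: x 1.4600, y 0.8660 (then +2.0000 / +1.1547)
    (1,2) via y @ 0.8660
    (2,2) via x @ 1.4600
    (2,3) via y @ 2.0207
    (2,4) via y @ 3.1754
    (3,4) via x @ 3.4600
    (3,5) via y @ 4.3301
    (4,5) via x @ 5.4600
    (4,6) via y @ 5.4848
    (4,7) via y @ 6.6395  # hit
  → r_2 = 6.6395
beam 3: φ=45°, α=150°
  direction (-0.8660, 0.5000); cell (1,1); t to first gridline: x 0.3118, y 1.5000 (then +1.1547 / +2.0000)
    (0,1) via x @ 0.3118  # hit
  → r_3 = 0.3118
beam 4: φ=90°, α=195°
  direction (-0.9659, -0.2588); cell (1,1); t to first gridline: x 0.2795, y 0.9659 (then +1.0353 / +3.8637)
    (0,1) via x @ 0.2795  # hit
  → r_4 = 0.2795

ranges = [2.8263, 6.6395, 0.3118, 0.2795]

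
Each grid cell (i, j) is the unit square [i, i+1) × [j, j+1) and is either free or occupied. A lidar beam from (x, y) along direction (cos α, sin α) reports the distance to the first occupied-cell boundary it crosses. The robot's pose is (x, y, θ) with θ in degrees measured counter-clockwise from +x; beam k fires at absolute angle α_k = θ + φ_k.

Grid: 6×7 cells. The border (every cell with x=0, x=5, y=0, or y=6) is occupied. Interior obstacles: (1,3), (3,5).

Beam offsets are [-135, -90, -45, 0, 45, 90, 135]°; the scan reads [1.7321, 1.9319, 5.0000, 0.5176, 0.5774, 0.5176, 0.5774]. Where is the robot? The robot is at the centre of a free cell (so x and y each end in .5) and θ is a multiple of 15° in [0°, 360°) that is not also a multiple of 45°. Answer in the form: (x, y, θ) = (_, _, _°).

(x, y, θ) = (2.5, 5.5, 345°)

The pose lattice has 18·16 = 288 candidates. Test each by forward raycasting.
  (3.5, 3.5, 345°): beam 1 = 2.8868 ≠ 1.7321 ✗
  (4.5, 5.5, 60°): beam 1 = 1.9319 ≠ 1.7321 ✗
  (1.5, 5.5, 165°): beam 1 = 1.0000 ≠ 1.7321 ✗
  …
  (2.5, 5.5, 345°): r_1=1.7321, r_2=1.9319, r_3=5.0000, r_4=0.5176, r_5=0.5774, r_6=0.5176, r_7=0.5774 — all match ✓
Only this pose fits every beam.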